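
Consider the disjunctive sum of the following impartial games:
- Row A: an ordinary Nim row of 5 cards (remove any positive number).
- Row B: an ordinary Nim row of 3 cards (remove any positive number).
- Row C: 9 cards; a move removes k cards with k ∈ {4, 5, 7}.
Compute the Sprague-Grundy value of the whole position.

Row A is a plain Nim row of size 5, so its Grundy value is 5.
Row B is a plain Nim row of size 3, so its Grundy value is 3.
For row C, compute g(0), g(1), … with moves {4, 5, 7}:
g(0) = mex{} = 0
g(1) = mex{} = 0
g(2) = mex{} = 0
g(3) = mex{} = 0
g(4) = mex{0} = 1
g(5) = mex{0} = 1
g(6) = mex{0} = 1
g(7) = mex{0} = 1
g(8) = mex{0,1} = 2
g(9) = mex{0,1} = 2
So g(9) = 2.
By the Sprague-Grundy theorem, the Grundy value of a sum of independent games is the XOR of the component values.
Combined value = 5 ⊕ 3 ⊕ 2 = 4.

4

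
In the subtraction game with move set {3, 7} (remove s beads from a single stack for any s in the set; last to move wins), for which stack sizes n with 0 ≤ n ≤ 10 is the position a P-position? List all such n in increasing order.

Build the Grundy sequence with g(k) = mex{g(k−s) : s ∈ {3, 7}, s ≤ k}:
k:     0  1  2  3  4  5  6  7  8  9 10
g(k):  0  0  0  1  1  1  0  2  2  1  0
The P-positions (g = 0) in 0..10 are 0, 1, 2, 6, 10.

0, 1, 2, 6, 10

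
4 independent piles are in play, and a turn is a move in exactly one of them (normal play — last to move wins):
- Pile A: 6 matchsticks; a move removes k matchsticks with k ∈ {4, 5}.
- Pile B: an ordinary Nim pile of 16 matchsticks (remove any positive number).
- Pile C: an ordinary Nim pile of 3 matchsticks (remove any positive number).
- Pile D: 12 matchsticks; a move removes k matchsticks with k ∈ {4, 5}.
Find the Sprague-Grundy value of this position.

18

Grundy values for pile A (subtraction set {4, 5}):
k:     0  1  2  3  4  5  6
g(k):  0  0  0  0  1  1  1
So g(6) = 1.
Pile B is a plain Nim pile of size 16, so its Grundy value is 16.
Pile C is a plain Nim pile of size 3, so its Grundy value is 3.
Build the Grundy sequence for pile D with g(k) = mex{g(k−s) : s ∈ {4, 5}, s ≤ k}:
k:     0  1  2  3  4  5  6  7  8  9 10 11 12
g(k):  0  0  0  0  1  1  1  1  2  0  0  0  0
So g(12) = 0.
The value of a disjunctive sum is the nim-sum of the parts.
Combined value = 1 XOR 16 XOR 3 XOR 0 = 18.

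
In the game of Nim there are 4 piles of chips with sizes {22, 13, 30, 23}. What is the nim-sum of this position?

18

Compute the nim-sum pairwise:
22 ^ 13 = 27
27 ^ 30 = 5
5 ^ 23 = 18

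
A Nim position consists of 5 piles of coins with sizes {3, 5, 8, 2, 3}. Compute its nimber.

15

Nim-sum: 3 XOR 5 XOR 8 XOR 2 XOR 3 = 15.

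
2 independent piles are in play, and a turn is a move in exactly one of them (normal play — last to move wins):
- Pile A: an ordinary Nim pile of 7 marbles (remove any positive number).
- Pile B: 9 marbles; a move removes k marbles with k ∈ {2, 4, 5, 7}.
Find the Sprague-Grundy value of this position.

7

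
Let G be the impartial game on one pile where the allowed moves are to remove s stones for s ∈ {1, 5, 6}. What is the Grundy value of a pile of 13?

0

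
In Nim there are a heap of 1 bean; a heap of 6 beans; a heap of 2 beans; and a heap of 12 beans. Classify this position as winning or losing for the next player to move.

Compute the nim-sum pairwise:
1 ⊕ 6 = 7
7 ⊕ 2 = 5
5 ⊕ 12 = 9
The nim-sum is 9 ≠ 0, so this is an N-position: the player to move can win.

Winning position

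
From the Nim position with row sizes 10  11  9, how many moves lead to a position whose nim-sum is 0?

Compute the nim-sum pairwise:
10 ⊕ 11 = 1
1 ⊕ 9 = 8
The overall nim-sum is X = 8. A row of size p has a winning move iff p XOR X < p (reduce it to p XOR X).
  10: 10 XOR 8 = 2 < 10 — winning move (to 2).
  11: 11 XOR 8 = 3 < 11 — winning move (to 3).
  9: 9 XOR 8 = 1 < 9 — winning move (to 1).
That gives 3 winning moves.

3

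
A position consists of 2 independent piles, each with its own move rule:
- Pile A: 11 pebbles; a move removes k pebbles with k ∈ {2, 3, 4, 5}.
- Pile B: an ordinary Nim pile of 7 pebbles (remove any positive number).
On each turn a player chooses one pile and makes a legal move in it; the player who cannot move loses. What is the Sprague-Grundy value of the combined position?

5

Grundy values for pile A (subtraction set {2, 3, 4, 5}):
g(0) = mex{} = 0
g(1) = mex{} = 0
g(2) = mex{0} = 1
g(3) = mex{0} = 1
g(4) = mex{0,1} = 2
g(5) = mex{0,1} = 2
g(6) = mex{0,1,2} = 3
g(7) = mex{1,2} = 0
g(8) = mex{1,2,3} = 0
g(9) = mex{0,2,3} = 1
g(10) = mex{0,2,3} = 1
g(11) = mex{0,1,3} = 2
So g(11) = 2.
Pile B is a plain Nim pile of size 7, so its Grundy value is 7.
The value of a disjunctive sum is the nim-sum of the parts.
Combined value = 2 XOR 7 = 5.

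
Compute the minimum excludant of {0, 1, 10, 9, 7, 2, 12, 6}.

The values 0, 1, 2 are all present; 3 is the first non-negative integer missing from the set.

3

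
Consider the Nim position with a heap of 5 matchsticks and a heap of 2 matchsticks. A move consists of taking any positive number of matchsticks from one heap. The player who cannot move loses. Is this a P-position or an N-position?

N-position

Bitwise XOR of the heap sizes:
  101  (5)
  010  (2)
  ---
  111  (7)
The nim-sum is 7 ≠ 0, so this is an N-position: the player to move can win.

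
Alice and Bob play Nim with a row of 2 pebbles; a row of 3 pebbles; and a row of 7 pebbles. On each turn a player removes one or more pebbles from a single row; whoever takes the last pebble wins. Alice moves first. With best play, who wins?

Alice wins

Bitwise XOR of the heap sizes:
  010  (2)
  011  (3)
  111  (7)
  ---
  110  (6)
The nim-sum is 6 ≠ 0, so this is an N-position: the player to move can win; Alice has a winning move.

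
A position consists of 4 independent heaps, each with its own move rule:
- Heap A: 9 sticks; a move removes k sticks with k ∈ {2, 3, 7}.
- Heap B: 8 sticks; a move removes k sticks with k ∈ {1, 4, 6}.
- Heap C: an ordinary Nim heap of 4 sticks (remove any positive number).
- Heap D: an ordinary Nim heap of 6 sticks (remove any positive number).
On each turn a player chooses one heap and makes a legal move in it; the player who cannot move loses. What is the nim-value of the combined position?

1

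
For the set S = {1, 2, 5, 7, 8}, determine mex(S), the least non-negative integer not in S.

0

0 is not in the set, so the mex is 0.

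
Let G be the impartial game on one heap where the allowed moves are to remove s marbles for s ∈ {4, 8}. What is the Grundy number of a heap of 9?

2

Build the Grundy sequence with g(k) = mex{g(k−s) : s ∈ {4, 8}, s ≤ k}:
k:     0  1  2  3  4  5  6  7  8  9
g(k):  0  0  0  0  1  1  1  1  2  2
So g(9) = 2.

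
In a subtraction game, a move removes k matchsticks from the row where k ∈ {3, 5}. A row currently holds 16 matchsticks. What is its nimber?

0

Grundy values for subtraction set {3, 5}:
k:     0  1  2  3  4  5  6  7  8  9 10 11 12 13 14 15 16
g(k):  0  0  0  1  1  1  2  2  0  0  0  1  1  1  2  2  0
So g(16) = 0.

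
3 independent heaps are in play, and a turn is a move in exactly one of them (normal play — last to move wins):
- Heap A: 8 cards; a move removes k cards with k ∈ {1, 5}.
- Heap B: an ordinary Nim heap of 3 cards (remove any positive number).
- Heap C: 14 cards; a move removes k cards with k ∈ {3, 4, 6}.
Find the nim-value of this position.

Grundy values for heap A (subtraction set {1, 5}):
k:     0  1  2  3  4  5  6  7  8
g(k):  0  1  0  1  0  1  0  1  0
So g(8) = 0.
Heap B is a plain Nim heap of size 3, so its Grundy value is 3.
Grundy values for heap C (subtraction set {3, 4, 6}):
g(0) = mex{} = 0
g(1) = mex{} = 0
g(2) = mex{} = 0
g(3) = mex{0} = 1
g(4) = mex{0} = 1
g(5) = mex{0} = 1
g(6) = mex{0,1} = 2
g(7) = mex{0,1} = 2
g(8) = mex{0,1} = 2
g(9) = mex{1,2} = 0
g(10) = mex{1,2} = 0
g(11) = mex{1,2} = 0
g(12) = mex{0,2} = 1
g(13) = mex{0,2} = 1
g(14) = mex{0,2} = 1
So g(14) = 1.
The value of a disjunctive sum is the nim-sum of the parts.
Combined value = 0 ⊕ 3 ⊕ 1 = 2.

2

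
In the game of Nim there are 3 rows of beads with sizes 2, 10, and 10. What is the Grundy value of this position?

2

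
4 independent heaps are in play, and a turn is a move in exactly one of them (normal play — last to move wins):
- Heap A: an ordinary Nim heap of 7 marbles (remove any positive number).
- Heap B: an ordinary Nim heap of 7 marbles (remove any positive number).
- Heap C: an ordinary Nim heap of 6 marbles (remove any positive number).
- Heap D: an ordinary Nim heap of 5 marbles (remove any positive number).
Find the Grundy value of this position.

Heap A is a plain Nim heap of size 7, so its Grundy value is 7.
Heap B is a plain Nim heap of size 7, so its Grundy value is 7.
Heap C is a plain Nim heap of size 6, so its Grundy value is 6.
Heap D is a plain Nim heap of size 5, so its Grundy value is 5.
By the Sprague-Grundy theorem, the Grundy value of a sum of independent games is the XOR of the component values.
Combined value = 7 ⊕ 7 ⊕ 6 ⊕ 5 = 3.

3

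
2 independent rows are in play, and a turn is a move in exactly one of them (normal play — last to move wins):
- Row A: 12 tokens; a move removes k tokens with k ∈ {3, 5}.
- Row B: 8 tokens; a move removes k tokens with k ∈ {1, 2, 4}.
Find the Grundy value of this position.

3

For row A, compute g(0), g(1), … with moves {3, 5}:
g(0) = mex{} = 0
g(1) = mex{} = 0
g(2) = mex{} = 0
g(3) = mex{0} = 1
g(4) = mex{0} = 1
g(5) = mex{0} = 1
g(6) = mex{0,1} = 2
g(7) = mex{0,1} = 2
g(8) = mex{1} = 0
g(9) = mex{1,2} = 0
g(10) = mex{1,2} = 0
g(11) = mex{0,2} = 1
g(12) = mex{0,2} = 1
So g(12) = 1.
For row B, compute g(0), g(1), … with moves {1, 2, 4}:
g(0) = mex{} = 0
g(1) = mex{0} = 1
g(2) = mex{0,1} = 2
g(3) = mex{1,2} = 0
g(4) = mex{0,2} = 1
g(5) = mex{0,1} = 2
g(6) = mex{1,2} = 0
g(7) = mex{0,2} = 1
g(8) = mex{0,1} = 2
So g(8) = 2.
By the Sprague-Grundy theorem, the Grundy value of a sum of independent games is the XOR of the component values.
Combined value = 1 XOR 2 = 3.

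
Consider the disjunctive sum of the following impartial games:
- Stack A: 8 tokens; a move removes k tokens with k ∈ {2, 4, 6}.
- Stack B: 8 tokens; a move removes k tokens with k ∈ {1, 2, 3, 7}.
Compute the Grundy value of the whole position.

0

For stack A, compute g(0), g(1), … with moves {2, 4, 6}:
k:     0  1  2  3  4  5  6  7  8
g(k):  0  0  1  1  2  2  3  3  0
So g(8) = 0.
For stack B, compute g(0), g(1), … with moves {1, 2, 3, 7}:
k:     0  1  2  3  4  5  6  7  8
g(k):  0  1  2  3  0  1  2  3  0
So g(8) = 0.
The value of a disjunctive sum is the nim-sum of the parts.
Combined value = 0 XOR 0 = 0.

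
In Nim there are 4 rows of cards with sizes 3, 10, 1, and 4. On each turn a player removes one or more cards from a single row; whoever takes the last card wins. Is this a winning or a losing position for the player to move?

Compute the nim-sum pairwise:
3 ^ 10 = 9
9 ^ 1 = 8
8 ^ 4 = 12
The nim-sum is 12 ≠ 0, so this is an N-position: the player to move can win.

Winning position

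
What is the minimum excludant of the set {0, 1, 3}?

2

The values 0, 1 are all present; 2 is the first non-negative integer missing from the set.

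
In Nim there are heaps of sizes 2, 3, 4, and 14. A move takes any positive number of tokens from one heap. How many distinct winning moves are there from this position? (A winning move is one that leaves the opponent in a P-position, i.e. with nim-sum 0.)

1

Nim-sum: 2 XOR 3 XOR 4 XOR 14 = 11.
The overall nim-sum is X = 11. A heap of size p has a winning move iff p XOR X < p (reduce it to p XOR X).
  2: 2 XOR 11 = 9 ≥ 2 — no move.
  3: 3 XOR 11 = 8 ≥ 3 — no move.
  4: 4 XOR 11 = 15 ≥ 4 — no move.
  14: 14 XOR 11 = 5 < 14 — winning move (to 5).
That gives 1 winning move.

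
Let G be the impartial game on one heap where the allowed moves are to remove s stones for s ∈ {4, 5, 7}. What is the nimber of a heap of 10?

Build the Grundy sequence with g(k) = mex{g(k−s) : s ∈ {4, 5, 7}, s ≤ k}:
g(0) = mex{} = 0
g(1) = mex{} = 0
g(2) = mex{} = 0
g(3) = mex{} = 0
g(4) = mex{0} = 1
g(5) = mex{0} = 1
g(6) = mex{0} = 1
g(7) = mex{0} = 1
g(8) = mex{0,1} = 2
g(9) = mex{0,1} = 2
g(10) = mex{0,1} = 2
So g(10) = 2.

2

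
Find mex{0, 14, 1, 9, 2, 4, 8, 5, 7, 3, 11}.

6

The values 0, 1, 2, 3, 4, 5 are all present; 6 is the first non-negative integer missing from the set.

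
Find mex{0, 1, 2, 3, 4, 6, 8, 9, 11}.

The values 0, 1, 2, 3, 4 are all present; 5 is the first non-negative integer missing from the set.

5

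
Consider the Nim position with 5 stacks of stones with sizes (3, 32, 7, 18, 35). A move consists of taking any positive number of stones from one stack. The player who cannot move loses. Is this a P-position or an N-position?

N-position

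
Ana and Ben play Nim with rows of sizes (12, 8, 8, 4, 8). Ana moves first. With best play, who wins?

Ben wins

Write each in binary and XOR column by column:
  1100  (12)
  1000  (8)
  1000  (8)
  0100  (4)
  1000  (8)
  ----
  0000  (0)
The nim-sum is 0, so this is a P-position: the player to move is in a losing position under optimal play; Ana is about to move from it and so loses — Ben wins.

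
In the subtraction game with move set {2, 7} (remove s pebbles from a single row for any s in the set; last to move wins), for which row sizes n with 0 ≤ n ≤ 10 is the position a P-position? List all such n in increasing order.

0, 1, 4, 5, 9, 10

Compute g(0), g(1), … for moves {2, 7}:
g(0) = mex{} = 0
g(1) = mex{} = 0
g(2) = mex{0} = 1
g(3) = mex{0} = 1
g(4) = mex{1} = 0
g(5) = mex{1} = 0
g(6) = mex{0} = 1
g(7) = mex{0} = 1
g(8) = mex{0,1} = 2
g(9) = mex{1} = 0
g(10) = mex{1,2} = 0
The P-positions (g = 0) in 0..10 are 0, 1, 4, 5, 9, 10.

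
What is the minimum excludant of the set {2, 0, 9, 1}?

3

The values 0, 1, 2 are all present; 3 is the first non-negative integer missing from the set.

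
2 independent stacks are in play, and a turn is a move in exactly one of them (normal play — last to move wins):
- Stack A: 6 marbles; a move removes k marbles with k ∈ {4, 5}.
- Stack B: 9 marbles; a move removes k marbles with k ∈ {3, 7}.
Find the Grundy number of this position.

Grundy values for stack A (subtraction set {4, 5}):
g(0) = mex{} = 0
g(1) = mex{} = 0
g(2) = mex{} = 0
g(3) = mex{} = 0
g(4) = mex{0} = 1
g(5) = mex{0} = 1
g(6) = mex{0} = 1
So g(6) = 1.
Grundy values for stack B (subtraction set {3, 7}):
g(0) = mex{} = 0
g(1) = mex{} = 0
g(2) = mex{} = 0
g(3) = mex{0} = 1
g(4) = mex{0} = 1
g(5) = mex{0} = 1
g(6) = mex{1} = 0
g(7) = mex{0,1} = 2
g(8) = mex{0,1} = 2
g(9) = mex{0} = 1
So g(9) = 1.
The value of a disjunctive sum is the nim-sum of the parts.
Combined value = 1 ⊕ 1 = 0.

0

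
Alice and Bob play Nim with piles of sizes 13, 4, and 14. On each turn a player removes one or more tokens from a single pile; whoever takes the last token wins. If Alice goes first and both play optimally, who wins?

Alice wins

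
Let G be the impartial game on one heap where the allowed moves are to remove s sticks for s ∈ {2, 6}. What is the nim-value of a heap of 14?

Grundy values for subtraction set {2, 6}:
g(0) = mex{} = 0
g(1) = mex{} = 0
g(2) = mex{0} = 1
g(3) = mex{0} = 1
g(4) = mex{1} = 0
g(5) = mex{1} = 0
g(6) = mex{0} = 1
g(7) = mex{0} = 1
g(8) = mex{1} = 0
g(9) = mex{1} = 0
g(10) = mex{0} = 1
g(11) = mex{0} = 1
g(12) = mex{1} = 0
g(13) = mex{1} = 0
g(14) = mex{0} = 1
So g(14) = 1.

1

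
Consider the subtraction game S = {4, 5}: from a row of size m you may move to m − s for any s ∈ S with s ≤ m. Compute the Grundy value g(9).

0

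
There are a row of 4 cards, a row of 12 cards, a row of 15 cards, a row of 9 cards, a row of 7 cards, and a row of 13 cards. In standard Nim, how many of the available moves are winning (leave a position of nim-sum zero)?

Nim-sum: 4 XOR 12 XOR 15 XOR 9 XOR 7 XOR 13 = 4.
The overall nim-sum is X = 4. A row of size p has a winning move iff p XOR X < p (reduce it to p XOR X).
  4: 4 XOR 4 = 0 < 4 — winning move (to 0).
  12: 12 XOR 4 = 8 < 12 — winning move (to 8).
  15: 15 XOR 4 = 11 < 15 — winning move (to 11).
  9: 9 XOR 4 = 13 ≥ 9 — no move.
  7: 7 XOR 4 = 3 < 7 — winning move (to 3).
  13: 13 XOR 4 = 9 < 13 — winning move (to 9).
That gives 5 winning moves.

5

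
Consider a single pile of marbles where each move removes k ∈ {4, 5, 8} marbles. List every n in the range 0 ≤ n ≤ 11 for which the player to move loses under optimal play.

0, 1, 2, 3

Build the Grundy sequence with g(k) = mex{g(k−s) : s ∈ {4, 5, 8}, s ≤ k}:
g(0) = mex{} = 0
g(1) = mex{} = 0
g(2) = mex{} = 0
g(3) = mex{} = 0
g(4) = mex{0} = 1
g(5) = mex{0} = 1
g(6) = mex{0} = 1
g(7) = mex{0} = 1
g(8) = mex{0,1} = 2
g(9) = mex{0,1} = 2
g(10) = mex{0,1} = 2
g(11) = mex{0,1} = 2
The P-positions (g = 0) in 0..11 are 0, 1, 2, 3.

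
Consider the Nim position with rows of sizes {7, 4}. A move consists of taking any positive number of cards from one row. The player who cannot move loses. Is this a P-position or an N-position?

Nim-sum: 7 ^ 4 = 3.
The nim-sum is 3 ≠ 0, so this is an N-position: the player to move can win.

N-position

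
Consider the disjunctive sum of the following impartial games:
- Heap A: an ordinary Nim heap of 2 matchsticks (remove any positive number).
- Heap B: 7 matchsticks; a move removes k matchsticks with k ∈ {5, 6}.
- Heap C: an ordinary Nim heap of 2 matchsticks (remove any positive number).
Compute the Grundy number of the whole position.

Heap A is a plain Nim heap of size 2, so its Grundy value is 2.
For heap B, compute g(0), g(1), … with moves {5, 6}:
k:     0  1  2  3  4  5  6  7
g(k):  0  0  0  0  0  1  1  1
So g(7) = 1.
Heap C is a plain Nim heap of size 2, so its Grundy value is 2.
By the Sprague-Grundy theorem, the Grundy value of a sum of independent games is the XOR of the component values.
Combined value = 2 ⊕ 1 ⊕ 2 = 1.

1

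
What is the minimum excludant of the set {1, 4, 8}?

0

0 is not in the set, so the mex is 0.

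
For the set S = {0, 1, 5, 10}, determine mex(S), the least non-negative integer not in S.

2

The values 0, 1 are all present; 2 is the first non-negative integer missing from the set.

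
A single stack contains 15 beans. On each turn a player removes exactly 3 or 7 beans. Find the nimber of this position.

1

Compute g(0), g(1), … for moves {3, 7}:
k:     0  1  2  3  4  5  6  7  8  9 10 11 12 13 14 15
g(k):  0  0  0  1  1  1  0  2  2  1  0  0  0  1  1  1
So g(15) = 1.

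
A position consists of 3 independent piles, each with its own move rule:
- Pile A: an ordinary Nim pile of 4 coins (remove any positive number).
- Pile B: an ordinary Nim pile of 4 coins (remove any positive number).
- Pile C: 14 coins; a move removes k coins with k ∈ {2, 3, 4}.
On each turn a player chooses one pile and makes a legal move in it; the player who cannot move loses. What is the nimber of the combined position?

1

Pile A is a plain Nim pile of size 4, so its Grundy value is 4.
Pile B is a plain Nim pile of size 4, so its Grundy value is 4.
Grundy values for pile C (subtraction set {2, 3, 4}):
g(0) = mex{} = 0
g(1) = mex{} = 0
g(2) = mex{0} = 1
g(3) = mex{0} = 1
g(4) = mex{0,1} = 2
g(5) = mex{0,1} = 2
g(6) = mex{1,2} = 0
g(7) = mex{1,2} = 0
g(8) = mex{0,2} = 1
g(9) = mex{0,2} = 1
g(10) = mex{0,1} = 2
g(11) = mex{0,1} = 2
g(12) = mex{1,2} = 0
g(13) = mex{1,2} = 0
g(14) = mex{0,2} = 1
So g(14) = 1.
By the Sprague-Grundy theorem, the Grundy value of a sum of independent games is the XOR of the component values.
Combined value = 4 ⊕ 4 ⊕ 1 = 1.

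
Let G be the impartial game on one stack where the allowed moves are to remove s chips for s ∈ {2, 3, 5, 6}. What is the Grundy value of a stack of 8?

0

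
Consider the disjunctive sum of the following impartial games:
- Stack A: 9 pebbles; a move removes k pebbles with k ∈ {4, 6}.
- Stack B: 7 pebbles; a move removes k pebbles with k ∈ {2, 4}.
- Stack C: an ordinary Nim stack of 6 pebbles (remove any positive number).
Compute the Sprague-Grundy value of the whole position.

4

Grundy values for stack A (subtraction set {4, 6}):
g(0) = mex{} = 0
g(1) = mex{} = 0
g(2) = mex{} = 0
g(3) = mex{} = 0
g(4) = mex{0} = 1
g(5) = mex{0} = 1
g(6) = mex{0} = 1
g(7) = mex{0} = 1
g(8) = mex{0,1} = 2
g(9) = mex{0,1} = 2
So g(9) = 2.
For stack B, compute g(0), g(1), … with moves {2, 4}:
g(0) = mex{} = 0
g(1) = mex{} = 0
g(2) = mex{0} = 1
g(3) = mex{0} = 1
g(4) = mex{0,1} = 2
g(5) = mex{0,1} = 2
g(6) = mex{1,2} = 0
g(7) = mex{1,2} = 0
So g(7) = 0.
Stack C is a plain Nim stack of size 6, so its Grundy value is 6.
The value of a disjunctive sum is the nim-sum of the parts.
Combined value = 2 XOR 0 XOR 6 = 4.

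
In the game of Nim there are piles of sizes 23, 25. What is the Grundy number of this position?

14

Nim-sum: 23 ⊕ 25 = 14.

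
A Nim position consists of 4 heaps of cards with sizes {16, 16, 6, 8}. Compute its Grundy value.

Nim-sum: 16 XOR 16 XOR 6 XOR 8 = 14.

14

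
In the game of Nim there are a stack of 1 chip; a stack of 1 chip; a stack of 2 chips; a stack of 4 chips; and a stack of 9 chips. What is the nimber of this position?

15

Compute the nim-sum pairwise:
1 ^ 1 = 0
0 ^ 2 = 2
2 ^ 4 = 6
6 ^ 9 = 15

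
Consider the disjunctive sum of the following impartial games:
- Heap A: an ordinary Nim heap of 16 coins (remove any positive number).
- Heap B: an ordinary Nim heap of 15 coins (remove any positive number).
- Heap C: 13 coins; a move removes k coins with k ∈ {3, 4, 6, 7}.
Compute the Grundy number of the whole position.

Heap A is a plain Nim heap of size 16, so its Grundy value is 16.
Heap B is a plain Nim heap of size 15, so its Grundy value is 15.
For heap C, compute g(0), g(1), … with moves {3, 4, 6, 7}:
g(0) = mex{} = 0
g(1) = mex{} = 0
g(2) = mex{} = 0
g(3) = mex{0} = 1
g(4) = mex{0} = 1
g(5) = mex{0} = 1
g(6) = mex{0,1} = 2
g(7) = mex{0,1} = 2
g(8) = mex{0,1} = 2
g(9) = mex{0,1,2} = 3
g(10) = mex{1,2} = 0
g(11) = mex{1,2} = 0
g(12) = mex{1,2,3} = 0
g(13) = mex{0,2,3} = 1
So g(13) = 1.
By the Sprague-Grundy theorem, the Grundy value of a sum of independent games is the XOR of the component values.
Combined value = 16 ⊕ 15 ⊕ 1 = 30.

30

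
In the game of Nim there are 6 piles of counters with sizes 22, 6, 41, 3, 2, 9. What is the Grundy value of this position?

49

In binary:
  010110  (22)
  000110  (6)
  101001  (41)
  000011  (3)
  000010  (2)
  001001  (9)
  ------
  110001  (49)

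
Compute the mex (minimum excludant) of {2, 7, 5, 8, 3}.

0 is not in the set, so the mex is 0.

0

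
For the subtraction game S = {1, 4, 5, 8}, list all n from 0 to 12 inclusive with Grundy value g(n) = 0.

0, 2, 9, 11

Grundy values for subtraction set {1, 4, 5, 8}:
g(0) = mex{} = 0
g(1) = mex{0} = 1
g(2) = mex{1} = 0
g(3) = mex{0} = 1
g(4) = mex{0,1} = 2
g(5) = mex{0,1,2} = 3
g(6) = mex{0,1,3} = 2
g(7) = mex{0,1,2} = 3
g(8) = mex{0,1,2,3} = 4
g(9) = mex{1,2,3,4} = 0
g(10) = mex{0,2,3} = 1
g(11) = mex{1,2,3} = 0
g(12) = mex{0,2,3,4} = 1
The P-positions (g = 0) in 0..12 are 0, 2, 9, 11.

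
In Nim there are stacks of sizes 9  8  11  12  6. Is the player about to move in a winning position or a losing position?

Losing position

Compute the nim-sum pairwise:
9 ⊕ 8 = 1
1 ⊕ 11 = 10
10 ⊕ 12 = 6
6 ⊕ 6 = 0
The nim-sum is 0, so this is a P-position: the player to move is in a losing position under optimal play.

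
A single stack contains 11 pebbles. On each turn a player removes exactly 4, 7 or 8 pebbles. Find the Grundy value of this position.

Build the Grundy sequence with g(k) = mex{g(k−s) : s ∈ {4, 7, 8}, s ≤ k}:
g(0) = mex{} = 0
g(1) = mex{} = 0
g(2) = mex{} = 0
g(3) = mex{} = 0
g(4) = mex{0} = 1
g(5) = mex{0} = 1
g(6) = mex{0} = 1
g(7) = mex{0} = 1
g(8) = mex{0,1} = 2
g(9) = mex{0,1} = 2
g(10) = mex{0,1} = 2
g(11) = mex{0,1} = 2
So g(11) = 2.

2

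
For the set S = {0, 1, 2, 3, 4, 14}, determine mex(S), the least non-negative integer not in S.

The values 0, 1, 2, 3, 4 are all present; 5 is the first non-negative integer missing from the set.

5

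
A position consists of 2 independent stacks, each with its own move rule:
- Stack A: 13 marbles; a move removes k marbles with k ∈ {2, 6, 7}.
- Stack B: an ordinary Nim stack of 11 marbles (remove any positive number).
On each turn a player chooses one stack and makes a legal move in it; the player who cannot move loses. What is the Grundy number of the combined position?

11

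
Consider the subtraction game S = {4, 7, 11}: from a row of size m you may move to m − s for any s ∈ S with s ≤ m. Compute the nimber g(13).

3

Compute g(0), g(1), … for moves {4, 7, 11}:
k:     0  1  2  3  4  5  6  7  8  9 10 11 12 13
g(k):  0  0  0  0  1  1  1  1  2  2  2  2  3  3
So g(13) = 3.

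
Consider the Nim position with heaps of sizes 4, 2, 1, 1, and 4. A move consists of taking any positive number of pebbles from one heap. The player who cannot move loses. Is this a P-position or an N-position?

N-position

Nim-sum: 4 XOR 2 XOR 1 XOR 1 XOR 4 = 2.
The nim-sum is 2 ≠ 0, so this is an N-position: the player to move can win.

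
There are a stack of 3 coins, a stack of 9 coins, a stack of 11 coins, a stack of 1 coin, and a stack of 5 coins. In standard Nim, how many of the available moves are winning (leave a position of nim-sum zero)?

In binary:
  0011  (3)
  1001  (9)
  1011  (11)
  0001  (1)
  0101  (5)
  ----
  0101  (5)
The overall nim-sum is X = 5. A stack of size p has a winning move iff p XOR X < p (reduce it to p XOR X).
  3: 3 XOR 5 = 6 ≥ 3 — no move.
  9: 9 XOR 5 = 12 ≥ 9 — no move.
  11: 11 XOR 5 = 14 ≥ 11 — no move.
  1: 1 XOR 5 = 4 ≥ 1 — no move.
  5: 5 XOR 5 = 0 < 5 — winning move (to 0).
That gives 1 winning move.

1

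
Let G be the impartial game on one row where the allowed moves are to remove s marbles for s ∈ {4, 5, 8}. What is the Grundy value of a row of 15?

Compute g(0), g(1), … for moves {4, 5, 8}:
k:     0  1  2  3  4  5  6  7  8  9 10 11 12 13 14 15
g(k):  0  0  0  0  1  1  1  1  2  2  2  2  0  0  0  0
So g(15) = 0.

0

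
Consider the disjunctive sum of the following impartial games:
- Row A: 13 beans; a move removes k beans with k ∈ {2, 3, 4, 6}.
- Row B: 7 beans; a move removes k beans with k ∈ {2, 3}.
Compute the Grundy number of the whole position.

For row A, compute g(0), g(1), … with moves {2, 3, 4, 6}:
k:     0  1  2  3  4  5  6  7  8  9 10 11 12 13
g(k):  0  0  1  1  2  2  3  3  0  0  1  1  2  2
So g(13) = 2.
Grundy values for row B (subtraction set {2, 3}):
k:     0  1  2  3  4  5  6  7
g(k):  0  0  1  1  2  0  0  1
So g(7) = 1.
The value of a disjunctive sum is the nim-sum of the parts.
Combined value = 2 XOR 1 = 3.

3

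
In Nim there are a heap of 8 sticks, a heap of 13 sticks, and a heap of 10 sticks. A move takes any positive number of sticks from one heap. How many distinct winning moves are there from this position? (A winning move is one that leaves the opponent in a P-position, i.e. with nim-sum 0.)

Nim-sum: 8 XOR 13 XOR 10 = 15.
The overall nim-sum is X = 15. A heap of size p has a winning move iff p XOR X < p (reduce it to p XOR X).
  8: 8 XOR 15 = 7 < 8 — winning move (to 7).
  13: 13 XOR 15 = 2 < 13 — winning move (to 2).
  10: 10 XOR 15 = 5 < 10 — winning move (to 5).
That gives 3 winning moves.

3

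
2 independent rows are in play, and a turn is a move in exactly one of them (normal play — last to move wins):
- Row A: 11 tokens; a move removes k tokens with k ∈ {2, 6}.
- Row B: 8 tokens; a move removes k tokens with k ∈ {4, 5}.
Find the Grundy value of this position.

For row A, compute g(0), g(1), … with moves {2, 6}:
g(0) = mex{} = 0
g(1) = mex{} = 0
g(2) = mex{0} = 1
g(3) = mex{0} = 1
g(4) = mex{1} = 0
g(5) = mex{1} = 0
g(6) = mex{0} = 1
g(7) = mex{0} = 1
g(8) = mex{1} = 0
g(9) = mex{1} = 0
g(10) = mex{0} = 1
g(11) = mex{0} = 1
So g(11) = 1.
Build the Grundy sequence for row B with g(k) = mex{g(k−s) : s ∈ {4, 5}, s ≤ k}:
k:     0  1  2  3  4  5  6  7  8
g(k):  0  0  0  0  1  1  1  1  2
So g(8) = 2.
By the Sprague-Grundy theorem, the Grundy value of a sum of independent games is the XOR of the component values.
Combined value = 1 XOR 2 = 3.

3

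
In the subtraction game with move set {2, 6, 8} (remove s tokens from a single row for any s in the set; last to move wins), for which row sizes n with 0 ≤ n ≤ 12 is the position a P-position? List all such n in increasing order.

0, 1, 4, 5

Grundy values for subtraction set {2, 6, 8}:
g(0) = mex{} = 0
g(1) = mex{} = 0
g(2) = mex{0} = 1
g(3) = mex{0} = 1
g(4) = mex{1} = 0
g(5) = mex{1} = 0
g(6) = mex{0} = 1
g(7) = mex{0} = 1
g(8) = mex{0,1} = 2
g(9) = mex{0,1} = 2
g(10) = mex{0,1,2} = 3
g(11) = mex{0,1,2} = 3
g(12) = mex{0,1,3} = 2
The P-positions (g = 0) in 0..12 are 0, 1, 4, 5.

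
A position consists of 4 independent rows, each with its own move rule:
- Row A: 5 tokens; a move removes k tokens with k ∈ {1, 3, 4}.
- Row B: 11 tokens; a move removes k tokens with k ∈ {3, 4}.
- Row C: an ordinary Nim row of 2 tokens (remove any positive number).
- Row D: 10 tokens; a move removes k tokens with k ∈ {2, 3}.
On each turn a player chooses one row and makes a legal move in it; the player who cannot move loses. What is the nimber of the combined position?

Build the Grundy sequence for row A with g(k) = mex{g(k−s) : s ∈ {1, 3, 4}, s ≤ k}:
k:     0  1  2  3  4  5
g(k):  0  1  0  1  2  3
So g(5) = 3.
Build the Grundy sequence for row B with g(k) = mex{g(k−s) : s ∈ {3, 4}, s ≤ k}:
k:     0  1  2  3  4  5  6  7  8  9 10 11
g(k):  0  0  0  1  1  1  2  0  0  0  1  1
So g(11) = 1.
Row C is a plain Nim row of size 2, so its Grundy value is 2.
Build the Grundy sequence for row D with g(k) = mex{g(k−s) : s ∈ {2, 3}, s ≤ k}:
k:     0  1  2  3  4  5  6  7  8  9 10
g(k):  0  0  1  1  2  0  0  1  1  2  0
So g(10) = 0.
The value of a disjunctive sum is the nim-sum of the parts.
Combined value = 3 ⊕ 1 ⊕ 2 ⊕ 0 = 0.

0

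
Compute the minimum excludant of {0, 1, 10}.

2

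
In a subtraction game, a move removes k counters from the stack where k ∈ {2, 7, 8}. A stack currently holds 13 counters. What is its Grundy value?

2

Build the Grundy sequence with g(k) = mex{g(k−s) : s ∈ {2, 7, 8}, s ≤ k}:
g(0) = mex{} = 0
g(1) = mex{} = 0
g(2) = mex{0} = 1
g(3) = mex{0} = 1
g(4) = mex{1} = 0
g(5) = mex{1} = 0
g(6) = mex{0} = 1
g(7) = mex{0} = 1
g(8) = mex{0,1} = 2
g(9) = mex{0,1} = 2
g(10) = mex{1,2} = 0
g(11) = mex{0,1,2} = 3
g(12) = mex{0} = 1
g(13) = mex{0,1,3} = 2
So g(13) = 2.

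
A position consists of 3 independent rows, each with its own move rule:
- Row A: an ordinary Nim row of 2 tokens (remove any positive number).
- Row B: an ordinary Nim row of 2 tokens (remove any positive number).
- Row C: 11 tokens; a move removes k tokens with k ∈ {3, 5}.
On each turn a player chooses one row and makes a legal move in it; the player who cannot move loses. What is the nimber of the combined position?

1

Row A is a plain Nim row of size 2, so its Grundy value is 2.
Row B is a plain Nim row of size 2, so its Grundy value is 2.
Grundy values for row C (subtraction set {3, 5}):
k:     0  1  2  3  4  5  6  7  8  9 10 11
g(k):  0  0  0  1  1  1  2  2  0  0  0  1
So g(11) = 1.
The value of a disjunctive sum is the nim-sum of the parts.
Combined value = 2 XOR 2 XOR 1 = 1.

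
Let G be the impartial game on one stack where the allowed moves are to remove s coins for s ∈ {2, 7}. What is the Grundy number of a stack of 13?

0

Compute g(0), g(1), … for moves {2, 7}:
k:     0  1  2  3  4  5  6  7  8  9 10 11 12 13
g(k):  0  0  1  1  0  0  1  1  2  0  0  1  1  0
So g(13) = 0.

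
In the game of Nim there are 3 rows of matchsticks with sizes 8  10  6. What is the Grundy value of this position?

4

Bitwise XOR of the heap sizes:
  1000  (8)
  1010  (10)
  0110  (6)
  ----
  0100  (4)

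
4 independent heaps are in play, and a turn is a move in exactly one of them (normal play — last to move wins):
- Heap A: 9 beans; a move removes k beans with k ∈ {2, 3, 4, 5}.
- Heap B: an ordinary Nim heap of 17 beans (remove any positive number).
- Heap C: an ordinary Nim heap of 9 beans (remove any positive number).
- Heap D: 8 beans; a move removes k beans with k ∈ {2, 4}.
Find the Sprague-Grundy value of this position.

24

Build the Grundy sequence for heap A with g(k) = mex{g(k−s) : s ∈ {2, 3, 4, 5}, s ≤ k}:
g(0) = mex{} = 0
g(1) = mex{} = 0
g(2) = mex{0} = 1
g(3) = mex{0} = 1
g(4) = mex{0,1} = 2
g(5) = mex{0,1} = 2
g(6) = mex{0,1,2} = 3
g(7) = mex{1,2} = 0
g(8) = mex{1,2,3} = 0
g(9) = mex{0,2,3} = 1
So g(9) = 1.
Heap B is a plain Nim heap of size 17, so its Grundy value is 17.
Heap C is a plain Nim heap of size 9, so its Grundy value is 9.
Grundy values for heap D (subtraction set {2, 4}):
k:     0  1  2  3  4  5  6  7  8
g(k):  0  0  1  1  2  2  0  0  1
So g(8) = 1.
The value of a disjunctive sum is the nim-sum of the parts.
Combined value = 1 ⊕ 17 ⊕ 9 ⊕ 1 = 24.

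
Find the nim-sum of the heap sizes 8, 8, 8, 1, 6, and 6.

Write each in binary and XOR column by column:
  1000  (8)
  1000  (8)
  1000  (8)
  0001  (1)
  0110  (6)
  0110  (6)
  ----
  1001  (9)

9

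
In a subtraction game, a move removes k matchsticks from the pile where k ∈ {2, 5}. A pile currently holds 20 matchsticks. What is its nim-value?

1

Grundy values for subtraction set {2, 5}:
k:     0  1  2  3  4  5  6  7  8  9 10 11 12 13 14 15 16 17 18 19 20
g(k):  0  0  1  1  0  2  1  0  0  1  1  0  2  1  0  0  1  1  0  2  1
So g(20) = 1.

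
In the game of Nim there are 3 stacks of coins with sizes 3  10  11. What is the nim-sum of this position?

Nim-sum: 3 ⊕ 10 ⊕ 11 = 2.

2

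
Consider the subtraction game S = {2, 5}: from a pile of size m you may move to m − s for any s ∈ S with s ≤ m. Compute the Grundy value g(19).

Build the Grundy sequence with g(k) = mex{g(k−s) : s ∈ {2, 5}, s ≤ k}:
k:     0  1  2  3  4  5  6  7  8  9 10 11 12 13 14 15 16 17 18 19
g(k):  0  0  1  1  0  2  1  0  0  1  1  0  2  1  0  0  1  1  0  2
So g(19) = 2.

2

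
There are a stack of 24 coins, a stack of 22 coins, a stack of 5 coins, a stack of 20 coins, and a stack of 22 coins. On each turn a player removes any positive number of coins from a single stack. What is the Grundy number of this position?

9

Nim-sum: 24 ^ 22 ^ 5 ^ 20 ^ 22 = 9.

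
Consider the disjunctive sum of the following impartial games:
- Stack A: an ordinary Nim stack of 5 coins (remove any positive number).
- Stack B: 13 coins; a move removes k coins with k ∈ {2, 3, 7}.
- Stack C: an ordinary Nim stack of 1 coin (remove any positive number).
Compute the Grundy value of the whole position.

Stack A is a plain Nim stack of size 5, so its Grundy value is 5.
Grundy values for stack B (subtraction set {2, 3, 7}):
k:     0  1  2  3  4  5  6  7  8  9 10 11 12 13
g(k):  0  0  1  1  2  0  0  1  1  2  0  0  1  1
So g(13) = 1.
Stack C is a plain Nim stack of size 1, so its Grundy value is 1.
The value of a disjunctive sum is the nim-sum of the parts.
Combined value = 5 ⊕ 1 ⊕ 1 = 5.

5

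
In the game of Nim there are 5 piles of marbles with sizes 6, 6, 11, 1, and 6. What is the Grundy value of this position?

Nim-sum: 6 ⊕ 6 ⊕ 11 ⊕ 1 ⊕ 6 = 12.

12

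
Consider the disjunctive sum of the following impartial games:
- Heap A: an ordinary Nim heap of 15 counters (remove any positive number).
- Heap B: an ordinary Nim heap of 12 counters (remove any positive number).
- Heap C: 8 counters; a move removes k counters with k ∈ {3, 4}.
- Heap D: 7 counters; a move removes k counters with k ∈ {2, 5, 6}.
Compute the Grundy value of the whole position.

0

Heap A is a plain Nim heap of size 15, so its Grundy value is 15.
Heap B is a plain Nim heap of size 12, so its Grundy value is 12.
For heap C, compute g(0), g(1), … with moves {3, 4}:
k:     0  1  2  3  4  5  6  7  8
g(k):  0  0  0  1  1  1  2  0  0
So g(8) = 0.
Grundy values for heap D (subtraction set {2, 5, 6}):
k:     0  1  2  3  4  5  6  7
g(k):  0  0  1  1  0  2  1  3
So g(7) = 3.
By the Sprague-Grundy theorem, the Grundy value of a sum of independent games is the XOR of the component values.
Combined value = 15 XOR 12 XOR 0 XOR 3 = 0.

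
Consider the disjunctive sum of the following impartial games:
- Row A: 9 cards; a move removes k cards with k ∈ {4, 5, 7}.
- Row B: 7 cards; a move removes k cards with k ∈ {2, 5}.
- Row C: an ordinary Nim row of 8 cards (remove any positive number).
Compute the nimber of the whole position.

10

Build the Grundy sequence for row A with g(k) = mex{g(k−s) : s ∈ {4, 5, 7}, s ≤ k}:
g(0) = mex{} = 0
g(1) = mex{} = 0
g(2) = mex{} = 0
g(3) = mex{} = 0
g(4) = mex{0} = 1
g(5) = mex{0} = 1
g(6) = mex{0} = 1
g(7) = mex{0} = 1
g(8) = mex{0,1} = 2
g(9) = mex{0,1} = 2
So g(9) = 2.
For row B, compute g(0), g(1), … with moves {2, 5}:
g(0) = mex{} = 0
g(1) = mex{} = 0
g(2) = mex{0} = 1
g(3) = mex{0} = 1
g(4) = mex{1} = 0
g(5) = mex{0,1} = 2
g(6) = mex{0} = 1
g(7) = mex{1,2} = 0
So g(7) = 0.
Row C is a plain Nim row of size 8, so its Grundy value is 8.
By the Sprague-Grundy theorem, the Grundy value of a sum of independent games is the XOR of the component values.
Combined value = 2 ⊕ 0 ⊕ 8 = 10.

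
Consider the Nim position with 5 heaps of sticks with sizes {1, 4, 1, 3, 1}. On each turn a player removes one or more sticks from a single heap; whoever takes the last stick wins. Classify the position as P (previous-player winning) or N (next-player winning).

Bitwise XOR of the heap sizes:
  001  (1)
  100  (4)
  001  (1)
  011  (3)
  001  (1)
  ---
  110  (6)
The nim-sum is 6 ≠ 0, so this is an N-position: the player to move can win.

N-position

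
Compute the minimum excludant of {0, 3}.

0 is in the set but 1 is not, so the mex is 1.

1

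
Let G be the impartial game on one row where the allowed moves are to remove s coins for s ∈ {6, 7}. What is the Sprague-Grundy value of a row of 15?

0

Compute g(0), g(1), … for moves {6, 7}:
k:     0  1  2  3  4  5  6  7  8  9 10 11 12 13 14 15
g(k):  0  0  0  0  0  0  1  1  1  1  1  1  2  0  0  0
So g(15) = 0.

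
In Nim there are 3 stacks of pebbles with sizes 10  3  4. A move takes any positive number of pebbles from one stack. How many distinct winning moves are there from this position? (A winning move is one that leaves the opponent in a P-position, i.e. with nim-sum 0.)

Nim-sum: 10 ^ 3 ^ 4 = 13.
The overall nim-sum is X = 13. A stack of size p has a winning move iff p XOR X < p (reduce it to p XOR X).
  10: 10 XOR 13 = 7 < 10 — winning move (to 7).
  3: 3 XOR 13 = 14 ≥ 3 — no move.
  4: 4 XOR 13 = 9 ≥ 4 — no move.
That gives 1 winning move.

1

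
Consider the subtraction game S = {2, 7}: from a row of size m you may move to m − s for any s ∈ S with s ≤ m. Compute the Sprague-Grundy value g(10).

Build the Grundy sequence with g(k) = mex{g(k−s) : s ∈ {2, 7}, s ≤ k}:
g(0) = mex{} = 0
g(1) = mex{} = 0
g(2) = mex{0} = 1
g(3) = mex{0} = 1
g(4) = mex{1} = 0
g(5) = mex{1} = 0
g(6) = mex{0} = 1
g(7) = mex{0} = 1
g(8) = mex{0,1} = 2
g(9) = mex{1} = 0
g(10) = mex{1,2} = 0
So g(10) = 0.

0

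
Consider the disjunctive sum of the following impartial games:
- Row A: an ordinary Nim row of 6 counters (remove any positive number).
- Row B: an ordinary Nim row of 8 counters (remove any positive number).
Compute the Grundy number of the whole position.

14

Row A is a plain Nim row of size 6, so its Grundy value is 6.
Row B is a plain Nim row of size 8, so its Grundy value is 8.
The value of a disjunctive sum is the nim-sum of the parts.
Combined value = 6 XOR 8 = 14.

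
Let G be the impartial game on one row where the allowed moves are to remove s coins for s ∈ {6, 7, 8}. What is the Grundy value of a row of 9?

Compute g(0), g(1), … for moves {6, 7, 8}:
k:     0  1  2  3  4  5  6  7  8  9
g(k):  0  0  0  0  0  0  1  1  1  1
So g(9) = 1.

1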